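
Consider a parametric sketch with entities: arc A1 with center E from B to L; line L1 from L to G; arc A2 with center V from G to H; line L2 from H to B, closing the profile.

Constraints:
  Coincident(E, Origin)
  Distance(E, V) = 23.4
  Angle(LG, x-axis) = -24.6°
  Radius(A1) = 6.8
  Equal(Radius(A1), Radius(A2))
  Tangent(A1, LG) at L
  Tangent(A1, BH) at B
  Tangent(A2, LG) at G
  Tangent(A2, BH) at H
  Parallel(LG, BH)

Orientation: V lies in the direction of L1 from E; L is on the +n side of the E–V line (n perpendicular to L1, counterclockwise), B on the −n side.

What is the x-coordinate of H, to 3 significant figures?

18.4

The slot axis is L1's direction at -24.6°, so u = (cos -24.6°, sin -24.6°) = (0.909, -0.416) and n = (−sin -24.6°, cos -24.6°) = (0.416, 0.909). E is at the origin and V lies 23.4 along u from E, so V = 23.4·u = (21.3, -9.74). Tangency of A1 to both parallel lines with radius 6.8 puts L and B at E ± 6.8·n: L = (2.83, 6.18), B = (-2.83, -6.18). Equal radii place G and H the same way about V: G = V + 6.8·n = (24.1, -3.56), H = V − 6.8·n = (18.4, -15.9). So H.x = 18.4.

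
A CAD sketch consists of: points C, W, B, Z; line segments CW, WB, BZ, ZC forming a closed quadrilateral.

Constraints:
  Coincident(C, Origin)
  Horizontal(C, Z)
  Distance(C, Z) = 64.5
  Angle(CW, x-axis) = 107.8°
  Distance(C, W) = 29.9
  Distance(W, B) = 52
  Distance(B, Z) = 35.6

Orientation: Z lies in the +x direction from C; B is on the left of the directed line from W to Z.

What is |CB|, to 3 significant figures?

51.3

Checks: |WB| = 52.00 ✓; |BZ| = 35.60 ✓.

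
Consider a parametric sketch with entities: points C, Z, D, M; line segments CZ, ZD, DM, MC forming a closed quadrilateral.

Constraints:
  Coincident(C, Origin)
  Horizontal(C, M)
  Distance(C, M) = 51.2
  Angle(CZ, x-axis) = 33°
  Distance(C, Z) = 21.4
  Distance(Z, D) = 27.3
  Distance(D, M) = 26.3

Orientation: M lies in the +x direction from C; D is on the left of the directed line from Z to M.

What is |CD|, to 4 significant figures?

48.66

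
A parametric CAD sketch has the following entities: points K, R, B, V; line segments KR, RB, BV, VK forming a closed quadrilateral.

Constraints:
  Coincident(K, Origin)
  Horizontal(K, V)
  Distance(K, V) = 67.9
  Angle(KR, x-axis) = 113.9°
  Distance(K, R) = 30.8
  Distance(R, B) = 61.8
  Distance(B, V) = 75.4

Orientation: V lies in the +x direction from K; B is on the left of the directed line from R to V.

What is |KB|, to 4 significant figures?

76.27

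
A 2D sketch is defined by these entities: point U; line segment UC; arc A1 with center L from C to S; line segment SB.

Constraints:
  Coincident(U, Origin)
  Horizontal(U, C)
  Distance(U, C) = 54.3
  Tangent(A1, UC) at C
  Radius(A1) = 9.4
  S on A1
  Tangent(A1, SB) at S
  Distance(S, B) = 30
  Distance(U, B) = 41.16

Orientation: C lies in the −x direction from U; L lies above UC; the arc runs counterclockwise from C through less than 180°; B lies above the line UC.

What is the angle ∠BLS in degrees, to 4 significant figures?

72.60°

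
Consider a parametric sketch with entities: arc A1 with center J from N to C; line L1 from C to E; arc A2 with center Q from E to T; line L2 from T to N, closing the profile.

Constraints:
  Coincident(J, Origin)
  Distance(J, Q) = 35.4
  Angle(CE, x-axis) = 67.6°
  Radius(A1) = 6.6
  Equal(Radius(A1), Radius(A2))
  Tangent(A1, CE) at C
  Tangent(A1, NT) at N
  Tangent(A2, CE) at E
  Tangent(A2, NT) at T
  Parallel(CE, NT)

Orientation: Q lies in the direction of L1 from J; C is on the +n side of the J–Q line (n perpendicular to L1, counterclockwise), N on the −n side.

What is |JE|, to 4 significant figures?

36.01

The slot axis is L1's direction at 67.6°, so u = (cos 67.6°, sin 67.6°) = (0.3811, 0.9245) and n = (−sin 67.6°, cos 67.6°) = (-0.9245, 0.3811). J is at the origin and Q lies 35.4 along u from J, so Q = 35.4·u = (13.49, 32.73). Tangency of A1 to both parallel lines with radius 6.6 puts C and N at J ± 6.6·n: C = (-6.102, 2.515), N = (6.102, -2.515). Equal radii place E and T the same way about Q: E = Q + 6.6·n = (7.388, 35.24), T = Q − 6.6·n = (19.59, 30.21). Then |JE| = |E − J| = 36.01.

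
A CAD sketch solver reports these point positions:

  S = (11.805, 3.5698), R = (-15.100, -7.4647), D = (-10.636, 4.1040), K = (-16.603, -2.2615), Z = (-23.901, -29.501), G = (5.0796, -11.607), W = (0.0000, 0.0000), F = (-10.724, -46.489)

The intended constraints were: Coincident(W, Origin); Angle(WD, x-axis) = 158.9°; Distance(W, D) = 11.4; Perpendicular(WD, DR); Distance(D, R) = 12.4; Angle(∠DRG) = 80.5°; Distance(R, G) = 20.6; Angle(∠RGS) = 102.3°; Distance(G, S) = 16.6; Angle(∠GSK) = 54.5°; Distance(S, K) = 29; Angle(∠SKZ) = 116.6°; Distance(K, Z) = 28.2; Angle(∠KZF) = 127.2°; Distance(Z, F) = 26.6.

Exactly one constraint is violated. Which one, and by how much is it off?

Distance(Z, F) = 26.6 — off by 5.10.

W = (0.00, 0.00) ✓; WD at 158.9° ✓; |WD| = 11.40 ✓; ∠(WD, DR) = 90.00° ✓; |DR| = 12.40 ✓; ∠DRG = 80.50° ✓; |RG| = 20.60 ✓; ∠RGS = 102.3° ✓; |GS| = 16.60 ✓; ∠GSK = 54.50° ✓; |SK| = 29.00 ✓; ∠SKZ = 116.6° ✓; |KZ| = 28.20 ✓; ∠KZF = 127.2° ✓; |ZF| = 21.50 ✗.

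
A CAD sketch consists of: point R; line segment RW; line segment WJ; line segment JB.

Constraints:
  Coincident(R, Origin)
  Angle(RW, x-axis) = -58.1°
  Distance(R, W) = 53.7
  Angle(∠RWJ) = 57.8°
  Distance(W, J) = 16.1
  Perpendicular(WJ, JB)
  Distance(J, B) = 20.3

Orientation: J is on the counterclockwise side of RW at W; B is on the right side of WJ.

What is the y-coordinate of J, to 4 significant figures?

-31.11

R is at the origin; RW runs at -58.1° with length 53.7, so W = 53.7·(cos -58.1°, sin -58.1°) = (28.38, -45.59). ∠RWJ = 57.8°, so WJ runs at -58.1° + (180° − 57.8°) = 64.10° from the x-axis; with |WJ| = 16.1, J = W + 16.1·(cos 64.10°, sin 64.10°) = (35.41, -31.11). So J.y = -31.11.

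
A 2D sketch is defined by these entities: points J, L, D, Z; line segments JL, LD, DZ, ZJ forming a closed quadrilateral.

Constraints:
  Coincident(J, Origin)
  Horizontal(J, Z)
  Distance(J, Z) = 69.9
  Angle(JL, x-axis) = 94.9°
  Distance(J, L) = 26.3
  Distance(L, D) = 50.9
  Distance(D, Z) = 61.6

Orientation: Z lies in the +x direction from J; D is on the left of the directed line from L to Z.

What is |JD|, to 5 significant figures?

67.459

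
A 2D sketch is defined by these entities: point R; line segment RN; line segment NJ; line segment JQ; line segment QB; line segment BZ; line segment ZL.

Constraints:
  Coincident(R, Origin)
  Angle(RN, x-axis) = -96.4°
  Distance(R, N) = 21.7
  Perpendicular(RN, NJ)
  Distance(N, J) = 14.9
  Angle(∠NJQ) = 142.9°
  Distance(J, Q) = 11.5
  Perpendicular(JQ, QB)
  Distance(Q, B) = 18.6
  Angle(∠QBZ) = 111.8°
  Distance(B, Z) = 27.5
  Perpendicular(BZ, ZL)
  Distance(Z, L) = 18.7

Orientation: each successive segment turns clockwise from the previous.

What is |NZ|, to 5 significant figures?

19.941

R is at the origin; RN runs at -96.4° with length 21.7, so N = (-2.4189, -21.565). RN is perpendicular to NJ, so NJ runs at 173.60°; with |NJ| = 14.9, J = (-17.226, -19.904). ∠NJQ = 142.9° gives JQ at 136.50° from the x-axis; with |JQ| = 11.5, Q = (-25.568, -11.988). The perpendicularity gives QB at right angles to JQ, so QB runs at 46.500°; with |QB| = 18.6, B = (-12.764, 1.5042). ∠QBZ = 111.8° gives BZ at -21.700° from the x-axis; with |BZ| = 27.5, Z = (12.787, -8.6639). Then |NZ| = |Z − N| = 19.941.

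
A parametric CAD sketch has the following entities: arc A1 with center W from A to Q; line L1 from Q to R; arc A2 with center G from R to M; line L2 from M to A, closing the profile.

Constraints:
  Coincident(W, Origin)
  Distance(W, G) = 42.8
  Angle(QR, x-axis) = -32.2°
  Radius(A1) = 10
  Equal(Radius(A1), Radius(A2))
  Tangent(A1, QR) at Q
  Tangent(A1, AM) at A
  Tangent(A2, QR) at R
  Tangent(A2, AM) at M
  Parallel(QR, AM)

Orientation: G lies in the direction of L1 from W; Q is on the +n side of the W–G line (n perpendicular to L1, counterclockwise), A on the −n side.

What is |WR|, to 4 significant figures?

43.95

The slot axis is L1's direction at -32.2°, so u = (cos -32.2°, sin -32.2°) = (0.8462, -0.5329) and n = (−sin -32.2°, cos -32.2°) = (0.5329, 0.8462). W is at the origin and G lies 42.8 along u from W, so G = 42.8·u = (36.22, -22.81). Tangency of A1 to both parallel lines with radius 10.0 puts Q and A at W ± 10.0·n: Q = (5.329, 8.462), A = (-5.329, -8.462). Equal radii place R and M the same way about G: R = G + 10.0·n = (41.55, -14.35), M = G − 10.0·n = (30.89, -31.27). Then |WR| = |R − W| = 43.95.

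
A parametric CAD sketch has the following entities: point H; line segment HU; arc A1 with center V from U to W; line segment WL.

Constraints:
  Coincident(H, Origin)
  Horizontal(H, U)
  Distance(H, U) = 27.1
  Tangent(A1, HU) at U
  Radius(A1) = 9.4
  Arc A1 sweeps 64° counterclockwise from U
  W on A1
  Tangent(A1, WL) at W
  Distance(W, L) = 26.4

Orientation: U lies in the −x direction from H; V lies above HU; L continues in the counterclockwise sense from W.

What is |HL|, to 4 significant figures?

29.86

On A1, U sits at bearing -90° from V; a 64° counterclockwise sweep puts W at bearing -26°, so W = V + 9.4·(cos -26°, sin -26°) = (-18.65, 5.279). Tangency of A1 to WL means the radius VW is perpendicular to WL, so WL runs along (−sin -26°, cos -26°); with |WL| = 26.4, L = (-7.078, 29.01). Then |HL| = |L − H| = 29.86.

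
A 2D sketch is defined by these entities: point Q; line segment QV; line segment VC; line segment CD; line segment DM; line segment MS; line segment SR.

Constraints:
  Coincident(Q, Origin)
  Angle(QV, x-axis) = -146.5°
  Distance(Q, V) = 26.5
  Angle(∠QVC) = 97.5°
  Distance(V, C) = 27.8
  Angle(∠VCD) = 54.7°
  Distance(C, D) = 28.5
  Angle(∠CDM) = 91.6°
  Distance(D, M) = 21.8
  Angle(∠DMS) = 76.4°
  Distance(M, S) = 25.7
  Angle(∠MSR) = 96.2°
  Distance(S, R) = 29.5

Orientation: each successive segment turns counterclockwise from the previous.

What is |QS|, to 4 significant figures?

36.06

Q is at the origin; QV runs at -146.5° with length 26.5, so V = (-22.10, -14.63). ∠QVC = 97.5° gives VC at -64.00° from the x-axis; with |VC| = 27.8, C = (-9.911, -39.61). ∠VCD = 54.7° gives CD at 61.30° from the x-axis; with |CD| = 28.5, D = (3.775, -14.61). ∠CDM = 91.6° gives DM at 149.7° from the x-axis; with |DM| = 21.8, M = (-15.05, -3.615). ∠DMS = 76.4° gives MS at -106.7° from the x-axis; with |MS| = 25.7, S = (-22.43, -28.23). Then |QS| = |S − Q| = 36.06.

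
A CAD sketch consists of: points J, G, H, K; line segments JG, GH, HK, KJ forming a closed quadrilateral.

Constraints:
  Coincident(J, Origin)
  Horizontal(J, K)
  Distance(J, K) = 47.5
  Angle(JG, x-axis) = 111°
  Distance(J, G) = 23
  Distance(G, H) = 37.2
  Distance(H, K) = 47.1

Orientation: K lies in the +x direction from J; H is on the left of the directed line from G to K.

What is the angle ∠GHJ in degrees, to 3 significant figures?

28.8°

J is at the origin; JK is horizontal with |JK| = 47.5 and K in +x, so K = (47.5, 0). JG runs at 111.0° with |JG| = 23.0, so G = (-8.24, 21.5). H is determined by |GH| = 37.2 and |HK| = 47.1 together: it lies at the intersection of circle(G, 37.2) and circle(K, 47.1). With |GK| = 59.7, the foot of the radical line on GK is 22.9 from G and the perpendicular offset is √(37.2² − 22.9²) = 29.3. Taking the left-of-GK solution: H = (23.7, 40.6).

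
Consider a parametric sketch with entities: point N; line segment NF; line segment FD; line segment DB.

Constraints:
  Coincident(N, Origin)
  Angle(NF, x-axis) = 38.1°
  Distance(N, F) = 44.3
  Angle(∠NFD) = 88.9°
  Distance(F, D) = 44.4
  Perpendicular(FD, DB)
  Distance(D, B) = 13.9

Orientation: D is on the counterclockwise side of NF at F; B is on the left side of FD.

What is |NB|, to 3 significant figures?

53.1

N is at the origin; NF runs at 38.1° with length 44.3, so F = 44.3·(cos 38.1°, sin 38.1°) = (34.9, 27.3). ∠NFD = 88.9°, so FD runs at 38.1° + (180° − 88.9°) = 129° from the x-axis; with |FD| = 44.4, D = F + 44.4·(cos 129°, sin 129°) = (6.80, 61.7). FD is perpendicular to DB; with |DB| = 13.9 on the left of FD, B = D + 13.9·(-0.775, -0.632) = (-3.97, 53.0). Then |NB| = |B − N| = 53.1.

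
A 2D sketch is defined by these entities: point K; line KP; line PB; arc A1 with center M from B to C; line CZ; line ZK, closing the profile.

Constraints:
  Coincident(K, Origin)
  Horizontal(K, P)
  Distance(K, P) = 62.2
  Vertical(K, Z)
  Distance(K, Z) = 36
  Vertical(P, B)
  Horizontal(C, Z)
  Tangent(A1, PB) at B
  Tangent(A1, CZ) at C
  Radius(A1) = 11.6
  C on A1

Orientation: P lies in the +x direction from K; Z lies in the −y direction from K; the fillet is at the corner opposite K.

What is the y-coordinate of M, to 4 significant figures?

-24.40

K is at the origin; KP is horizontal with |KP| = 62.2 and P on the +x side, so P = (62.20, 0.000). KZ is vertical with |KZ| = 36.0 and Z on the −y side, so Z = (0.000, -36.00). The virtual corner opposite K is at (62.20, -36.00). Tangency of A1 to PB means the radius MB is perpendicular to PB and since A1 is tangent to CZ there, MC ⟂ CZ, with radius 11.6, so the center M sits 11.6 in from both sides at M = (50.60, -24.40). So M.y = -24.40.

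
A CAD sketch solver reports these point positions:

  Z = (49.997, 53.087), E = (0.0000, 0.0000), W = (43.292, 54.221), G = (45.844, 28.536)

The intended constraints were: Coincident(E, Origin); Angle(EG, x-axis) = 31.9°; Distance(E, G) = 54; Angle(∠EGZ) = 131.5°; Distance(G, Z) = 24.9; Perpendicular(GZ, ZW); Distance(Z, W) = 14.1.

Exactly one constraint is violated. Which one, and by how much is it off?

Distance(Z, W) = 14.1 — off by 7.30.

E = (0.00, 0.00) ✓; EG at 31.90° ✓; |EG| = 54.00 ✓; ∠EGZ = 131.5° ✓; |GZ| = 24.90 ✓; ∠(GZ, ZW) = 90.00° ✓; |ZW| = 6.800 ✗.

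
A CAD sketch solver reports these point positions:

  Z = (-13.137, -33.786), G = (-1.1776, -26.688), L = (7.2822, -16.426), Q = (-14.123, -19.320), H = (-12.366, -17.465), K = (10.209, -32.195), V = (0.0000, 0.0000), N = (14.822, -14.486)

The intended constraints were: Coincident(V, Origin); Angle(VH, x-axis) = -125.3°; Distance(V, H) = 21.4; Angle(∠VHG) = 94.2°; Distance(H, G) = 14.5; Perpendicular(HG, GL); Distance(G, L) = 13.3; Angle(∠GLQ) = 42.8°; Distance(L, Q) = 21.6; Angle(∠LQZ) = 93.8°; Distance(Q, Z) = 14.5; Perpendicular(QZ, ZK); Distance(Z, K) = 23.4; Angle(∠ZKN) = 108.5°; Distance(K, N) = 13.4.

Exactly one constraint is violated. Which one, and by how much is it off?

Distance(K, N) = 13.4 — off by 4.90.

V = (0.00, 0.00) ✓; VH at -125.3° ✓; |VH| = 21.40 ✓; ∠VHG = 94.20° ✓; |HG| = 14.50 ✓; ∠(HG, GL) = 90.00° ✓; |GL| = 13.30 ✓; ∠GLQ = 42.80° ✓; |LQ| = 21.60 ✓; ∠LQZ = 93.80° ✓; |QZ| = 14.50 ✓; ∠(QZ, ZK) = 90.00° ✓; |ZK| = 23.40 ✓; ∠ZKN = 108.5° ✓; |KN| = 18.30 ✗.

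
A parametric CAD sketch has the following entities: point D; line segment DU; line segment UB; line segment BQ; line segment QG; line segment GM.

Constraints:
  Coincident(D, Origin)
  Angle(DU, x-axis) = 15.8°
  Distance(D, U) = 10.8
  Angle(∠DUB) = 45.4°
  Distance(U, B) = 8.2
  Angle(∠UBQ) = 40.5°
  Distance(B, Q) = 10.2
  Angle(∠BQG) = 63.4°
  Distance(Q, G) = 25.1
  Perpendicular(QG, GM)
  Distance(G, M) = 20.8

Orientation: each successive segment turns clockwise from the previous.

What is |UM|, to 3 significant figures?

27.0

∠BQG = 63.4° gives QG at -14.9° from the x-axis; with |QG| = 25.1, G = (28.6, -0.711). QG is perpendicular to GM, so GM runs at -105°; with |GM| = 20.8, M = (23.3, -20.8). Then |UM| = |M − U| = 27.0.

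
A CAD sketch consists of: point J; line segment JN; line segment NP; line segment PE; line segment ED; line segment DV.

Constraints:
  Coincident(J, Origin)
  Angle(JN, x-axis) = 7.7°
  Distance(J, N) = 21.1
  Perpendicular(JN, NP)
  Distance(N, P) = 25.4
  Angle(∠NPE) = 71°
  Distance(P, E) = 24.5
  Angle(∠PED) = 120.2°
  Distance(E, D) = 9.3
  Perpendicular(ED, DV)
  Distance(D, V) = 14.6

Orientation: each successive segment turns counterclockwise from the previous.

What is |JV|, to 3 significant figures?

11.8

J is at the origin; JN runs at 7.7° with length 21.1, so N = (20.9, 2.83). The perpendicularity gives NP at right angles to JN, so NP runs at 97.7°; with |NP| = 25.4, P = (17.5, 28.0). ∠NPE = 71.0° gives PE at -153° from the x-axis; with |PE| = 24.5, E = (-4.38, 17.0). ∠PED = 120.2° gives ED at -93.5° from the x-axis; with |ED| = 9.3, D = (-4.95, 7.71). ED is perpendicular to DV, so DV runs at -3.50°; with |DV| = 14.6, V = (9.62, 6.82). Then |JV| = |V − J| = 11.8.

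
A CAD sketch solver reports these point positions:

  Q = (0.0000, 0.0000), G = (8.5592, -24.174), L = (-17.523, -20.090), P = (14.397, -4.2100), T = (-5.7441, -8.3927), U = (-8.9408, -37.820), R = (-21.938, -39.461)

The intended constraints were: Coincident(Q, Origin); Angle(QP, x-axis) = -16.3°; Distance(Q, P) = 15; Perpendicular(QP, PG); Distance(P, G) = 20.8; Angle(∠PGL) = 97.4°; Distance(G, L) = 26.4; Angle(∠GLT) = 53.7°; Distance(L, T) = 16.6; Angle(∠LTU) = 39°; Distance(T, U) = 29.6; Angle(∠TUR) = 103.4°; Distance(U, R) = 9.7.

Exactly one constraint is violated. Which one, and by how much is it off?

Distance(U, R) = 9.7 — off by 3.40.

Q = (0.00, 0.00) ✓; QP at -16.30° ✓; |QP| = 15.00 ✓; ∠(QP, PG) = 90.00° ✓; |PG| = 20.80 ✓; ∠PGL = 97.40° ✓; |GL| = 26.40 ✓; ∠GLT = 53.70° ✓; |LT| = 16.60 ✓; ∠LTU = 39.00° ✓; |TU| = 29.60 ✓; ∠TUR = 103.4° ✓; |UR| = 13.10 ✗.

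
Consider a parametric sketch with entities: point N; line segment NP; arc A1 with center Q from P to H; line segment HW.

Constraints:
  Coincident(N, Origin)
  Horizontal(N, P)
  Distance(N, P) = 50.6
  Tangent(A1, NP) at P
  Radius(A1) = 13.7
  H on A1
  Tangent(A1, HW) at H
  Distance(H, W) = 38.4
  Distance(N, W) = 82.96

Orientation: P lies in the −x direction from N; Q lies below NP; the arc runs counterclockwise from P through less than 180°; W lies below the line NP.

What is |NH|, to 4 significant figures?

65.72

N is at the origin; NP is horizontal with |NP| = 50.6 and P on the −x side, so P = (-50.60, 0.000). A1 meets NP tangentially, so QP is at right angles to NP, so Q = P + (0, -13.7) = (-50.60, -13.70). Since QH ⟂ HW (tangency), |QW| = √(13.7² + 38.4²) = 40.77 regardless of where H sits on A1. So W lies on both circle(N, 82.96) and circle(Q, 40.77); the below-NP intersection is W = (-64.67, -51.97). H is the foot of the tangent from W: H = (-64.30, -13.57).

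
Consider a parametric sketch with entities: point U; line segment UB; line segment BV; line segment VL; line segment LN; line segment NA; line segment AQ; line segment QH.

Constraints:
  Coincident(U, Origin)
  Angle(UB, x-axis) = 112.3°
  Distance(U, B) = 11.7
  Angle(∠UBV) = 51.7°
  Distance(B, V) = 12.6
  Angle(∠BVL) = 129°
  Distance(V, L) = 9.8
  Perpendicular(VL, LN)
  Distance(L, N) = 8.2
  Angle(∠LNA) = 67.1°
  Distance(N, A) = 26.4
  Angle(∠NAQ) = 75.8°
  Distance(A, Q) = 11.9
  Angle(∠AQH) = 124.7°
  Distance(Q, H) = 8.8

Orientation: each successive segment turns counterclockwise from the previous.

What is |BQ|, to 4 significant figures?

21.36

U is at the origin; UB runs at 112.3° with length 11.7, so B = (-4.440, 10.82). ∠UBV = 51.7° gives BV at -119.4° from the x-axis; with |BV| = 12.6, V = (-10.63, -0.1523). ∠BVL = 129.0° gives VL at -68.40° from the x-axis; with |VL| = 9.8, L = (-7.017, -9.264). VL ⟂ LN, so LN runs at 21.60°; with |LN| = 8.2, N = (0.6068, -6.246). ∠LNA = 67.1° gives NA at 134.5° from the x-axis; with |NA| = 26.4, A = (-17.90, 12.58). ∠NAQ = 75.8° gives AQ at -121.3° from the x-axis; with |AQ| = 11.9, Q = (-24.08, 2.416). Then |BQ| = |Q − B| = 21.36.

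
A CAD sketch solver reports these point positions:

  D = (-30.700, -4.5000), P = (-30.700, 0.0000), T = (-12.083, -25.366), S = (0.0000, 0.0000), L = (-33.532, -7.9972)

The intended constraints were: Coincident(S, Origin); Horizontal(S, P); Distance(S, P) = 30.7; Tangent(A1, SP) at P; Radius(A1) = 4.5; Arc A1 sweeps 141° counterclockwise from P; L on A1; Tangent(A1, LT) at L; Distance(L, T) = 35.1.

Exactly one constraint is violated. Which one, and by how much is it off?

Distance(L, T) = 35.1 — off by 7.50.

S = (0.00, 0.00) ✓; S.y = 0.00, P.y = 0.00 ✓; |SP| = 30.70 ✓; ∠(DP, PS) = 90.00° ✓; |DP| = 4.500 ✓; bearing(D→L) − bearing(D→P) = 141.0° ✓; |DL| = 4.500 ✓; ∠(DL, LT) = 90.00° ✓; |LT| = 27.60 ✗.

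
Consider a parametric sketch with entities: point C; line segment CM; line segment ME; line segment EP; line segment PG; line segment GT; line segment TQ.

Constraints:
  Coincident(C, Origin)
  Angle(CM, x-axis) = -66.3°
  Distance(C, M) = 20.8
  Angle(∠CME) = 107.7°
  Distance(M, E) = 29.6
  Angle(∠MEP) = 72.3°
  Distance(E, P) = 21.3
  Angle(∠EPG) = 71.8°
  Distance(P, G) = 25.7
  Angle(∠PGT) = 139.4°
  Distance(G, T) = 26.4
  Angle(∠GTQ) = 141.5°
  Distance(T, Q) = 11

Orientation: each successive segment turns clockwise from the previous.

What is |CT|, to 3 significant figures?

40.3

∠EPG = 71.8° gives PG at 5.50° from the x-axis; with |PG| = 25.7, G = (3.18, -16.7). ∠PGT = 139.4° gives GT at -35.1° from the x-axis; with |GT| = 26.4, T = (24.8, -31.8). Then |CT| = |T − C| = 40.3.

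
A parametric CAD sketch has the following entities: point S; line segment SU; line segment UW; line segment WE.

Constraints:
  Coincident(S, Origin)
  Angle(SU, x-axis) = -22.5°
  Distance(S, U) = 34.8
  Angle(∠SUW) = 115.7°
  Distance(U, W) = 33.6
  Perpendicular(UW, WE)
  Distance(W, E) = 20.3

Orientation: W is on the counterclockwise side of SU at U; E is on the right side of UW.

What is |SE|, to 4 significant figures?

70.99

S is at the origin; SU runs at -22.5° with length 34.8, so U = 34.8·(cos -22.5°, sin -22.5°) = (32.15, -13.32). ∠SUW = 115.7°, so UW runs at -22.5° + (180° − 115.7°) = 41.80° from the x-axis; with |UW| = 33.6, W = U + 33.6·(cos 41.80°, sin 41.80°) = (57.20, 9.078). UW ⟂ WE; with |WE| = 20.3 on the right of UW, E = W + 20.3·(0.6665, -0.7455) = (70.73, -6.055). Then |SE| = |E − S| = 70.99.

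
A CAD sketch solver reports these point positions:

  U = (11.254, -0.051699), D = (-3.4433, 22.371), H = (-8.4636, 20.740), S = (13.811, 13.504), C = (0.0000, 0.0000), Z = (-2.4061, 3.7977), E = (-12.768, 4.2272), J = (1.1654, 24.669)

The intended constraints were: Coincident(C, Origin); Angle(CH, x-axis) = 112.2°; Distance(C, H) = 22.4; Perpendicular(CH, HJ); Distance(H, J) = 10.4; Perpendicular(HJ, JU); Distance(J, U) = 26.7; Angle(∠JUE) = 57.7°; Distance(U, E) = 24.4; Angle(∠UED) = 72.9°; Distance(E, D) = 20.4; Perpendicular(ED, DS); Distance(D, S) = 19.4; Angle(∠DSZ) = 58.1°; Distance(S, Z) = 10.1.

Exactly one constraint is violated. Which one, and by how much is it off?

Distance(S, Z) = 10.1 — off by 8.80.

C = (0.00, 0.00) ✓; CH at 112.2° ✓; |CH| = 22.40 ✓; ∠(CH, HJ) = 90.00° ✓; |HJ| = 10.40 ✓; ∠(HJ, JU) = 90.00° ✓; |JU| = 26.70 ✓; ∠JUE = 57.70° ✓; |UE| = 24.40 ✓; ∠UED = 72.90° ✓; |ED| = 20.40 ✓; ∠(ED, DS) = 90.00° ✓; |DS| = 19.40 ✓; ∠DSZ = 58.10° ✓; |SZ| = 18.90 ✗.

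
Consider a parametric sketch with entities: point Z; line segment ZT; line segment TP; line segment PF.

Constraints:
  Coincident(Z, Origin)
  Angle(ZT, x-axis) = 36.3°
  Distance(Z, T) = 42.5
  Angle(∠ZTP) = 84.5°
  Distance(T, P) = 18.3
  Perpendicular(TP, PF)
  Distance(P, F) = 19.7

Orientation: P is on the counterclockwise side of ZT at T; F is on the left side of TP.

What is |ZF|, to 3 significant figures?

26.7

Z is at the origin; ZT runs at 36.3° with length 42.5, so T = 42.5·(cos 36.3°, sin 36.3°) = (34.3, 25.2). ∠ZTP = 84.5°, so TP runs at 36.3° + (180° − 84.5°) = 132° from the x-axis; with |TP| = 18.3, P = T + 18.3·(cos 132°, sin 132°) = (22.1, 38.8). TP is perpendicular to PF; with |PF| = 19.7 on the left of TP, F = P + 19.7·(-0.745, -0.667) = (7.37, 25.7). Then |ZF| = |F − Z| = 26.7.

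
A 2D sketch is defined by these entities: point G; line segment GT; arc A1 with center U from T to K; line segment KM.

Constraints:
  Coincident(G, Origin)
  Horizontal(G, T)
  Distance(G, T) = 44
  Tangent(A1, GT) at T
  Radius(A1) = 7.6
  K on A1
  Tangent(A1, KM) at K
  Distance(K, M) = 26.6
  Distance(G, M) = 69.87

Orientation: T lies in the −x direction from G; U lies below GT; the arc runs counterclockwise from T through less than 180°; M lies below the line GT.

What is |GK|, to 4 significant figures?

50.45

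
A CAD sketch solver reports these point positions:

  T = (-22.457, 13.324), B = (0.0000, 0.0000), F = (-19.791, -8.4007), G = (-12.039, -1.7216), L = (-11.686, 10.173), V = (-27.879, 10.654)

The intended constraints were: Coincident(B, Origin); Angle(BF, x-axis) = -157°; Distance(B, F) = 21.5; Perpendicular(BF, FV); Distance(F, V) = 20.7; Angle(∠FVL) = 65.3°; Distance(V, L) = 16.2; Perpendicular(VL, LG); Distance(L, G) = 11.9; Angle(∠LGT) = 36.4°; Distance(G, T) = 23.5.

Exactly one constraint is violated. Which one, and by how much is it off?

Distance(G, T) = 23.5 — off by 5.20.

B = (0.00, 0.00) ✓; BF at -157.0° ✓; |BF| = 21.50 ✓; ∠(BF, FV) = 90.00° ✓; |FV| = 20.70 ✓; ∠FVL = 65.30° ✓; |VL| = 16.20 ✓; ∠(VL, LG) = 90.00° ✓; |LG| = 11.90 ✓; ∠LGT = 36.40° ✓; |GT| = 18.30 ✗.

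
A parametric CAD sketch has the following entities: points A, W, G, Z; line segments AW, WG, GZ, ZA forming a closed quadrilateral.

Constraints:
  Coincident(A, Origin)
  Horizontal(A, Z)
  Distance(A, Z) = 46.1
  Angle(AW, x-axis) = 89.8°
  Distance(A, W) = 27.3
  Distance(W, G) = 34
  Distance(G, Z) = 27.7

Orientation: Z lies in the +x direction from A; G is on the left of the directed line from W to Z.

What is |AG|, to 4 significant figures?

42.17

A is at the origin; AZ is horizontal with |AZ| = 46.1 and Z in +x, so Z = (46.1, 0). AW runs at 89.8° with |AW| = 27.3, so W = (0.09529, 27.30). G is determined by |WG| = 34.0 and |GZ| = 27.7 together: it lies at the intersection of circle(W, 34.0) and circle(Z, 27.7). With |WZ| = 53.49, the foot of the radical line on WZ is 30.38 from W and the perpendicular offset is √(34.0² − 30.38²) = 15.26. Taking the left-of-WZ solution: G = (34.01, 24.92).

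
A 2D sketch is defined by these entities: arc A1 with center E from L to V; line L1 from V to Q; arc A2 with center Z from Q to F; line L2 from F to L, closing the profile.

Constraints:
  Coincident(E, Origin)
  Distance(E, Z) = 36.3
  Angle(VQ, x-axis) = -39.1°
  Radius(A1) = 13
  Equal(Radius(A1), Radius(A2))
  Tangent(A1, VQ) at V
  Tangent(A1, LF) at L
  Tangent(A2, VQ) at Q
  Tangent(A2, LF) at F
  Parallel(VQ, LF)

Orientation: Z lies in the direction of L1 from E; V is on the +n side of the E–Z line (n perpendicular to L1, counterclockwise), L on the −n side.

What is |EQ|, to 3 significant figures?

38.6

The slot axis is L1's direction at -39.1°, so u = (cos -39.1°, sin -39.1°) = (0.776, -0.631) and n = (−sin -39.1°, cos -39.1°) = (0.631, 0.776). E is at the origin and Z lies 36.3 along u from E, so Z = 36.3·u = (28.2, -22.9). Tangency of A1 to both parallel lines with radius 13.0 puts V and L at E ± 13.0·n: V = (8.20, 10.1), L = (-8.20, -10.1). Equal radii place Q and F the same way about Z: Q = Z + 13.0·n = (36.4, -12.8), F = Z − 13.0·n = (20.0, -33.0). Then |EQ| = |Q − E| = 38.6.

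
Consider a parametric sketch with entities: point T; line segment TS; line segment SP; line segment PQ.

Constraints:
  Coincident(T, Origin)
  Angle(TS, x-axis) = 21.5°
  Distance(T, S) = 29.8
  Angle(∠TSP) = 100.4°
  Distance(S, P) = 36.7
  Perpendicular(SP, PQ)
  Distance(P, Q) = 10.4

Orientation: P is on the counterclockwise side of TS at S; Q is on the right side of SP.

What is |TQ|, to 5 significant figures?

57.858

T is at the origin; TS runs at 21.5° with length 29.8, so S = 29.8·(cos 21.5°, sin 21.5°) = (27.726, 10.922). ∠TSP = 100.4°, so SP runs at 21.5° + (180° − 100.4°) = 101.10° from the x-axis; with |SP| = 36.7, P = S + 36.7·(cos 101.10°, sin 101.10°) = (20.661, 46.935). SP is perpendicular to PQ; with |PQ| = 10.4 on the right of SP, Q = P + 10.4·(0.98129, 0.19252) = (30.866, 48.937). Then |TQ| = |Q − T| = 57.858.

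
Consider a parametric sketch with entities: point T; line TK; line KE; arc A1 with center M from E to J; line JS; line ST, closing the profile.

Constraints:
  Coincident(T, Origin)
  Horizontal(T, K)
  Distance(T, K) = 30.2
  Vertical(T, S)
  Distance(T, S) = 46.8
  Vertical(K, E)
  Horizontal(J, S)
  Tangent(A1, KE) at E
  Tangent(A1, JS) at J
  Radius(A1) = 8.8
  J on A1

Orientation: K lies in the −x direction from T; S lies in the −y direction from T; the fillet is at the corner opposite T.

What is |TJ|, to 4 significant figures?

51.46

T is at the origin; TK is horizontal with |TK| = 30.2 and K on the −x side, so K = (-30.20, 0.000). T and S share the same x with |TS| = 46.8 and S on the −y side, so S = (0.000, -46.80). The virtual corner opposite T is at (-30.20, -46.80). A1 meets KE tangentially, so ME is at right angles to KE and A1 meets JS tangentially, so MJ is at right angles to JS, with radius 8.8, so the center M sits 8.8 in from both sides at M = (-21.40, -38.00). That places the tangent points at E = (-30.20, -38.00) on KE and J = (-21.40, -46.80) on JS. Then |TJ| = |J − T| = 51.46.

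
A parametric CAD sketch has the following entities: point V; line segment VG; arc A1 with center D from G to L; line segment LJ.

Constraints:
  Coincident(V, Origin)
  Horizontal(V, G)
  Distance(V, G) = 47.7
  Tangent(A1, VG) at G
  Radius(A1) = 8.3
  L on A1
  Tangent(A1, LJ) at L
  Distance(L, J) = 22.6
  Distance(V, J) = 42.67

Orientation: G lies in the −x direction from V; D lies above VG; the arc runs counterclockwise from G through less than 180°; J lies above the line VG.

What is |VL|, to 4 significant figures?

40.22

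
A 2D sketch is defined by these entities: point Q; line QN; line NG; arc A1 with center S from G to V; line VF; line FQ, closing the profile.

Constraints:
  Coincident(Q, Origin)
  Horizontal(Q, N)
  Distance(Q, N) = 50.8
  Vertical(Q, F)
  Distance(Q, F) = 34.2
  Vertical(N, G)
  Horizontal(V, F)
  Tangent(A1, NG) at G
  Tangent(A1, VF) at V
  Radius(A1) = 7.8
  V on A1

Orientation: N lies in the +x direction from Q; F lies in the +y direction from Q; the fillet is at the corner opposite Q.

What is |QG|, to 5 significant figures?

57.250

The virtual corner opposite Q is at (50.800, 34.200). Tangency of A1 to NG means the radius SG is perpendicular to NG and tangency of A1 to VF means the radius SV is perpendicular to VF, with radius 7.8, so the center S sits 7.8 in from both sides at S = (43.000, 26.400). That places the tangent points at G = (50.800, 26.400) on NG and V = (43.000, 34.200) on VF. Then |QG| = |G − Q| = 57.250.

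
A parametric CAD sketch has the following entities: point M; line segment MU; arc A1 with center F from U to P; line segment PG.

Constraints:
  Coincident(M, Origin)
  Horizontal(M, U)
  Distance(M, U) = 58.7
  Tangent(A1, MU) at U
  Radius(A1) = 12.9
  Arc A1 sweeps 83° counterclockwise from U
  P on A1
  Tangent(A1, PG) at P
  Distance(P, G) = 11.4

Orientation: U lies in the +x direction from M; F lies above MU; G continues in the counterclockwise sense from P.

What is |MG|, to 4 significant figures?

76.33

M is at the origin; M and U share the same y with |MU| = 58.7 and U on the +x side, so U = (58.70, 0.000). Tangency of A1 to MU means the radius FU is perpendicular to MU, so F = U + (0, 12.9) = (58.70, 12.90). On A1, U sits at bearing -90° from F; an 83° counterclockwise sweep puts P at bearing -7°, so P = F + 12.9·(cos -7°, sin -7°) = (71.50, 11.33). Since A1 is tangent to PG there, FP ⟂ PG, so PG runs along (−sin -7°, cos -7°); with |PG| = 11.4, G = (72.89, 22.64). Then |MG| = |G − M| = 76.33.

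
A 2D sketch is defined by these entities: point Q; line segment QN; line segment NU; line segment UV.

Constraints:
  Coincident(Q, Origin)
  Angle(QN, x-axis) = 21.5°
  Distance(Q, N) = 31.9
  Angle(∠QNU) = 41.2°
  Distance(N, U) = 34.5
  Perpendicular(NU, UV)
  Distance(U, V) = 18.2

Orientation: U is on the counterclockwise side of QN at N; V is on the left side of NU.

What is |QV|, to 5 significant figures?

10.868

Q is at the origin; QN runs at 21.5° with length 31.9, so N = 31.9·(cos 21.5°, sin 21.5°) = (29.680, 11.691). ∠QNU = 41.2°, so NU runs at 21.5° + (180° − 41.2°) = 160.30° from the x-axis; with |NU| = 34.5, U = N + 34.5·(cos 160.30°, sin 160.30°) = (-2.8004, 23.321). The perpendicularity gives UV at right angles to NU; with |UV| = 18.2 on the left of NU, V = U + 18.2·(-0.33710, -0.94147) = (-8.9355, 6.1864). Then |QV| = |V − Q| = 10.868.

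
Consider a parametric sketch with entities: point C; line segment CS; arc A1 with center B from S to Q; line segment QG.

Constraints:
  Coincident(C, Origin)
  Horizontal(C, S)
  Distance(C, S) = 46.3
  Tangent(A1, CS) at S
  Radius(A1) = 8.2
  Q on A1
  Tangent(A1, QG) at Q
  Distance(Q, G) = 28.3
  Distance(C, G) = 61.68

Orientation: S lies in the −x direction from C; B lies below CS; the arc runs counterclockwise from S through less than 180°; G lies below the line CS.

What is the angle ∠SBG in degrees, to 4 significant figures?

174.9°

C is at the origin; CS is horizontal with |CS| = 46.3 and S on the −x side, so S = (-46.30, 0.000). Tangency of A1 to CS means the radius BS is perpendicular to CS, so B = S + (0, -8.2) = (-46.30, -8.200). Since BQ ⟂ QG (tangency), |BG| = √(8.2² + 28.3²) = 29.46 regardless of where Q sits on A1. So G lies on both circle(C, 61.68) and circle(B, 29.46); the below-CS intersection is G = (-48.94, -37.55). Q is the foot of the tangent from G: Q = (-54.35, -9.768).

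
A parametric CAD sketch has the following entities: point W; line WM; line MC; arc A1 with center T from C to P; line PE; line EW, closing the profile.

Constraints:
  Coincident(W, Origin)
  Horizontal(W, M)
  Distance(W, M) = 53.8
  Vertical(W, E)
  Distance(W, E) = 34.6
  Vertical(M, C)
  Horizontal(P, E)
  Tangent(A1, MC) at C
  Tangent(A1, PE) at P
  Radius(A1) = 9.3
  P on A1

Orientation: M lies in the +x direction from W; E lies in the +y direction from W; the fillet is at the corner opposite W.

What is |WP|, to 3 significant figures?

56.4

W is at the origin; WM is horizontal with |WM| = 53.8 and M on the +x side, so M = (53.8, 0.00). WE is vertical with |WE| = 34.6 and E on the +y side, so E = (0.00, 34.6). The virtual corner opposite W is at (53.8, 34.6). Tangency of A1 to MC means the radius TC is perpendicular to MC and tangency of A1 to PE means the radius TP is perpendicular to PE, with radius 9.3, so the center T sits 9.3 in from both sides at T = (44.5, 25.3). That places the tangent points at C = (53.8, 25.3) on MC and P = (44.5, 34.6) on PE. Then |WP| = |P − W| = 56.4.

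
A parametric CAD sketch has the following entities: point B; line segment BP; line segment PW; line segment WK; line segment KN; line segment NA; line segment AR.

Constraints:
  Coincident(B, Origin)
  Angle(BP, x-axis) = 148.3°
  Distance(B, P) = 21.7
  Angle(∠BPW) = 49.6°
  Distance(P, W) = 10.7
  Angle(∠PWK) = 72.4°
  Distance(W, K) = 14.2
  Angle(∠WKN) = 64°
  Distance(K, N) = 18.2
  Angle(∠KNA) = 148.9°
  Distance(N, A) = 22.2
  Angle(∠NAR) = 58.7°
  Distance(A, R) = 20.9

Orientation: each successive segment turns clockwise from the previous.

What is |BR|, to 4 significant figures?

31.89

B is at the origin; BP runs at 148.3° with length 21.7, so P = (-18.46, 11.40). ∠BPW = 49.6° gives PW at 17.90° from the x-axis; with |PW| = 10.7, W = (-8.281, 14.69). ∠PWK = 72.4° gives WK at -89.70° from the x-axis; with |WK| = 14.2, K = (-8.206, 0.4916). ∠WKN = 64.0° gives KN at 154.3° from the x-axis; with |KN| = 18.2, N = (-24.61, 8.384). ∠KNA = 148.9° gives NA at 123.2° from the x-axis; with |NA| = 22.2, A = (-36.76, 26.96). ∠NAR = 58.7° gives AR at 1.900° from the x-axis; with |AR| = 20.9, R = (-15.87, 27.65). Then |BR| = |R − B| = 31.89.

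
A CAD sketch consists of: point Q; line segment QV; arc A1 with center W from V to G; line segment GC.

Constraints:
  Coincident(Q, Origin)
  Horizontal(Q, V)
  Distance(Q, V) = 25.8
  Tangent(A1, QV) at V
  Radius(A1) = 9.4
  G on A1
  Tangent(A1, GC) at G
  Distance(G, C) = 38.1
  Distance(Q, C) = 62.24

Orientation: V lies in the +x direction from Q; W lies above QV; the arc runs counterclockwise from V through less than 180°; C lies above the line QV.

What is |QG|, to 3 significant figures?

35.7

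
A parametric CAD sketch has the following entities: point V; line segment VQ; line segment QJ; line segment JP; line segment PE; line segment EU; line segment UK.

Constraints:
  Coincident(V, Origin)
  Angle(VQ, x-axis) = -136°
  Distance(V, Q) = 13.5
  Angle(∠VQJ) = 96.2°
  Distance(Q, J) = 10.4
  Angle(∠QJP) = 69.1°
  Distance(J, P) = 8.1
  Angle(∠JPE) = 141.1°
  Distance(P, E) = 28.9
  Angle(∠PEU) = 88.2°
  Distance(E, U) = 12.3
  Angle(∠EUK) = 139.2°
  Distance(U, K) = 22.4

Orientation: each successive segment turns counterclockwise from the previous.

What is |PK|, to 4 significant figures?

31.73

∠PEU = 88.2° gives EU at -170.6° from the x-axis; with |EU| = 12.3, U = (-15.09, 15.96). ∠EUK = 139.2° gives UK at -129.8° from the x-axis; with |UK| = 22.4, K = (-29.42, -1.247). Then |PK| = |K − P| = 31.73.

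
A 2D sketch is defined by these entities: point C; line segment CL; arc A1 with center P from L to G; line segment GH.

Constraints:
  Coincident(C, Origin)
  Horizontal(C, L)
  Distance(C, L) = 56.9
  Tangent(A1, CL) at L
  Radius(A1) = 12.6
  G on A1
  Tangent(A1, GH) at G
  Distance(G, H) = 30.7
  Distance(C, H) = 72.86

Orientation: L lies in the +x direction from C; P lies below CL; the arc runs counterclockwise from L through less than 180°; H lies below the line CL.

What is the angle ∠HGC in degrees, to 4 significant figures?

132.9°

Checks: C.y = 0.00, L.y = 0.00 ✓; |PG| = 12.60 ✓; ∠(PG, GH) = 90.00° ✓; |GH| = 30.70 ✓; |CH| = 72.86 ✓.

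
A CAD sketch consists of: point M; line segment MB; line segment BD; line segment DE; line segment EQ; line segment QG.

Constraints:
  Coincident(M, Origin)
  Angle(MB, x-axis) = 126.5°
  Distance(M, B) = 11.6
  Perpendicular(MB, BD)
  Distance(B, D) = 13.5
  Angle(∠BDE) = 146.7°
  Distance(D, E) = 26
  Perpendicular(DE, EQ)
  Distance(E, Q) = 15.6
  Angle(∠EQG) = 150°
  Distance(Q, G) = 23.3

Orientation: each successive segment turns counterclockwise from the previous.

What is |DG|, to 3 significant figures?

38.5

M is at the origin; MB runs at 126.5° with length 11.6, so B = (-6.90, 9.32). MB ⟂ BD, so BD runs at -144°; with |BD| = 13.5, D = (-17.8, 1.29). ∠BDE = 146.7° gives DE at -110° from the x-axis; with |DE| = 26.0, E = (-26.7, -23.1). DE ⟂ EQ, so EQ runs at -20.2°; with |EQ| = 15.6, Q = (-12.1, -28.5). ∠EQG = 150.0° gives QG at 9.80° from the x-axis; with |QG| = 23.3, G = (10.9, -24.5). Then |DG| = |G − D| = 38.5.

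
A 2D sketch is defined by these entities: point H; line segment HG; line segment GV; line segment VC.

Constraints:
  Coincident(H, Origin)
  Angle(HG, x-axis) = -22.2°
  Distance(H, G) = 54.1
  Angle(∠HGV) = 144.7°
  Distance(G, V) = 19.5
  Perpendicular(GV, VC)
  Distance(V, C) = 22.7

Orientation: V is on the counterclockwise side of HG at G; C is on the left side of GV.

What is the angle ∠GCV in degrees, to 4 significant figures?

40.66°

∠HGV = 144.7°, so GV runs at -22.2° + (180° − 144.7°) = 13.10° from the x-axis; with |GV| = 19.5, V = G + 19.5·(cos 13.10°, sin 13.10°) = (69.08, -16.02). The perpendicularity gives VC at right angles to GV; with |VC| = 22.7 on the left of GV, C = V + 22.7·(-0.2267, 0.9740) = (63.94, 6.088). Then cos ∠GCV = CG·CV / (|CG||CV|), giving 40.66°.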